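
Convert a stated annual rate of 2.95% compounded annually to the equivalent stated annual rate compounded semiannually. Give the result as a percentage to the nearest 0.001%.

Compounded annually, EAR = nominal = 0.029500.
Solve (1 + r/2)^2 = 1.029500: r/2 = 1.029500^(1/2) − 1 = 0.014643, so r = 0.029286 = 2.929%.

2.929%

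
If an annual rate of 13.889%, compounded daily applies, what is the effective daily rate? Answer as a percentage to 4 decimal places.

0.0381%

With a nominal annual rate compounded daily, the periodic rate is the nominal rate divided by 365.
i = 0.13889 / 365 = 0.0003805 = 0.0381%.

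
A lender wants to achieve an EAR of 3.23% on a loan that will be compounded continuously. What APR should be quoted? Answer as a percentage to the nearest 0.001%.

3.179%

Continuous: nominal r satisfies e^r − 1 = 0.0323.
r = ln(1 + 0.0323) = ln(1.0323) = 0.031789 = 3.179%.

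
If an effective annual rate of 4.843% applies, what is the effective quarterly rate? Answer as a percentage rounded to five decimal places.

The per-quarter rate i satisfies (1 + i)^4 = 1 + 0.04843.
i = 1.04843^(1/4) − 1 = 0.0118936 = 1.18936%.

1.18936%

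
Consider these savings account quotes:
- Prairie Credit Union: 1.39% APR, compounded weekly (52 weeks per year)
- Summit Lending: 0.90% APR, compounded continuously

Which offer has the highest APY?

Prairie Credit Union

Prairie Credit Union: (1 + 0.0139/52)^52 − 1 = 1.400%
Summit Lending: e^0.0090 − 1 = 0.904%
The highest effective annual rate is Prairie Credit Union at 1.400%.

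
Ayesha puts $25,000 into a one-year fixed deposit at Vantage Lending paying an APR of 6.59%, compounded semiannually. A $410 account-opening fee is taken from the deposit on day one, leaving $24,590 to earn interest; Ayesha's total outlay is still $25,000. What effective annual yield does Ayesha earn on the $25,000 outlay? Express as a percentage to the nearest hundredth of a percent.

Value after one year: 24,590 × (1 + 0.0659/2)^2 = 24,590 × 1.066986 = $26,237.18.
Effective yield on the $25,000 outlay: 26,237.18 / 25,000 − 1 = 0.049487 = 4.95%.

4.95%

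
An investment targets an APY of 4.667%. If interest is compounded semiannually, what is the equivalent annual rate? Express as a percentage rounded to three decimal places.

4.614%

(1 + r/2)^2 − 1 = 0.04667, so 1 + r/2 = 1.04667^(1/2).
r/2 = 0.023069, so r = 0.046138 = 4.614%.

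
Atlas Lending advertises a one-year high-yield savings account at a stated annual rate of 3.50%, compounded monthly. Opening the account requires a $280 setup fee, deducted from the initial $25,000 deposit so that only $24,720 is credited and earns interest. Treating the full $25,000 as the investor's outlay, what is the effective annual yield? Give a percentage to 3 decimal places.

2.397%

Value after one year: 24,720 × (1 + 0.0350/12)^12 = 24,720 × 1.035567 = $25,599.22.
Effective yield on the $25,000 outlay: 25,599.22 / 25,000 − 1 = 0.023969 = 2.397%.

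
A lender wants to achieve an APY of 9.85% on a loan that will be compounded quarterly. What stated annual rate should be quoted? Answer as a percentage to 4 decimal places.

(1 + r/4)^4 − 1 = 0.0985, so 1 + r/4 = 1.0985^(1/4).
r/4 = 0.023764, so r = 0.095058 = 9.5058%.

9.5058%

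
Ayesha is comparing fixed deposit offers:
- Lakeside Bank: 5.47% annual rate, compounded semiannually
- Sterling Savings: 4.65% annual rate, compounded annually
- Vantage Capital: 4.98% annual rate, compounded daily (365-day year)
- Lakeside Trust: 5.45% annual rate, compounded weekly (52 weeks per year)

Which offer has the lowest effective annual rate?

Lakeside Bank: (1 + 0.0547/2)^2 − 1 = 5.545%
Sterling Savings: compounded annually, EAR = 4.650%
Vantage Capital: (1 + 0.0498/365)^365 − 1 = 5.106%
Lakeside Trust: (1 + 0.0545/52)^52 − 1 = 5.598%
The lowest effective annual rate is Sterling Savings at 4.650%.

Sterling Savings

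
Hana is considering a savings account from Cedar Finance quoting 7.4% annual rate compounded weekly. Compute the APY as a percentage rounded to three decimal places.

EAR = (1 + 0.074/52)^52 − 1.
= 1.076750 − 1 = 7.675%.

7.675%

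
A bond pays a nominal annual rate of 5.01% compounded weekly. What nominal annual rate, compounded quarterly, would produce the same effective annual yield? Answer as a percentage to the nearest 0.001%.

EAR = (1 + 0.0501/52)^52 − 1 = 0.051351.
Solve (1 + r/4)^4 = 1.051351: r/4 = 1.051351^(1/4) − 1 = 0.012598, so r = 0.050391 = 5.039%.

5.039%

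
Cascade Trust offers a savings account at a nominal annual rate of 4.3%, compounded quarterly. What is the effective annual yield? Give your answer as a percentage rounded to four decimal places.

EAR = (1 + 0.043/4)^4 − 1.
= (1 + 0.010750)^4 − 1 = 1.043698 − 1 = 4.3698%.

4.3698%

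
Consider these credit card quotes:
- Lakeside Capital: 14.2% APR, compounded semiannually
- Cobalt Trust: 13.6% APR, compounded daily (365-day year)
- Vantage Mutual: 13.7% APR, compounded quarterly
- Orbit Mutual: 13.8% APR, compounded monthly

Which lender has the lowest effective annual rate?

Lakeside Capital: (1 + 0.142/2)^2 − 1 = 14.704%
Cobalt Trust: (1 + 0.136/365)^365 − 1 = 14.565%
Vantage Mutual: (1 + 0.137/4)^4 − 1 = 14.420%
Orbit Mutual: (1 + 0.138/12)^12 − 1 = 14.707%
The lowest effective annual rate is Vantage Mutual at 14.420%.

Vantage Mutual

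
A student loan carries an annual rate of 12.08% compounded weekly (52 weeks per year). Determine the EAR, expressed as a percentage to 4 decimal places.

EAR = (1 + 0.1208/52)^52 − 1.
= 1.128241 − 1 = 12.8241%.

12.8241%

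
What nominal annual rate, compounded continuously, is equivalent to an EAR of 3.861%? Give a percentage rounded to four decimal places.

3.7883%

Continuous: nominal r satisfies e^r − 1 = 0.03861.
r = ln(1 + 0.03861) = ln(1.03861) = 0.037883 = 3.7883%.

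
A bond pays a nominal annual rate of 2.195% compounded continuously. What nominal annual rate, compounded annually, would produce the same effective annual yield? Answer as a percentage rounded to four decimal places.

EAR under continuous compounding: e^0.02195 − 1 = 0.022193.
Compounded annually, the equivalent nominal rate is the EAR itself: 2.2193%.

2.2193%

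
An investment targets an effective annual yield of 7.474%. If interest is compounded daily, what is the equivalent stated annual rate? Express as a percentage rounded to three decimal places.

(1 + r/365)^365 − 1 = 0.07474, so 1 + r/365 = 1.07474^(1/365).
r/365 = 0.000197, so r = 0.072086 = 7.209%.

7.209%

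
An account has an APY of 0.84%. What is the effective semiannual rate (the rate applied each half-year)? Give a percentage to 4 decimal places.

The per-half-year rate i satisfies (1 + i)^2 = 1 + 0.0084.
i = 1.0084^(1/2) − 1 = 0.0041912 = 0.4191%.

0.4191%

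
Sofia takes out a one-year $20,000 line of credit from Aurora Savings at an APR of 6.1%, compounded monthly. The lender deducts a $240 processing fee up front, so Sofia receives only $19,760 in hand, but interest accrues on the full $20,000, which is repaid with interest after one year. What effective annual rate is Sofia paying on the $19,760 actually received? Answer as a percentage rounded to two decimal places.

7.56%

Amount owed after one year: 20,000 × (1 + 0.061/12)^12 = 20,000 × 1.062735 = $21,254.69.
Effective rate on net proceeds: 21,254.69 / 19,760 − 1 = 0.075642 = 7.56%.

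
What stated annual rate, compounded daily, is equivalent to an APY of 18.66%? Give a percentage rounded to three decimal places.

17.113%

(1 + r/365)^365 − 1 = 0.1866, so 1 + r/365 = 1.1866^(1/365).
r/365 = 0.000469, so r = 0.171132 = 17.113%.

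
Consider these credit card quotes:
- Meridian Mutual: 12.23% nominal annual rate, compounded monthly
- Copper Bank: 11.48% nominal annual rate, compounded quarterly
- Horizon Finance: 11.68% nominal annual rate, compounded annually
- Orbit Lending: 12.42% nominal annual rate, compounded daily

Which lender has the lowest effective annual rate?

Meridian Mutual: (1 + 0.1223/12)^12 − 1 = 12.939%
Copper Bank: (1 + 0.1148/4)^4 − 1 = 11.984%
Horizon Finance: compounded annually, EAR = 11.680%
Orbit Lending: (1 + 0.1242/365)^365 − 1 = 13.222%
The lowest effective annual rate is Horizon Finance at 11.680%.

Horizon Finance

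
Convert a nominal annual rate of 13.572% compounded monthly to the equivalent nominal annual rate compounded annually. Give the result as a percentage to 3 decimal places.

14.449%

EAR = (1 + 0.13572/12)^12 − 1 = 0.144489.
Compounded annually, the equivalent nominal rate is the EAR itself: 14.449%.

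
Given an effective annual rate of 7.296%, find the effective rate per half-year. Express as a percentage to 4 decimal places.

3.5838%

The per-half-year rate i satisfies (1 + i)^2 = 1 + 0.07296.
i = 1.07296^(1/2) − 1 = 0.0358378 = 3.5838%.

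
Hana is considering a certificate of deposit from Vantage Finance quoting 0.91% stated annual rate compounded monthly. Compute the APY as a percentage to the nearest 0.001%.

EAR = (1 + 0.0091/12)^12 − 1.
= (1 + 0.000758)^12 − 1 = 1.009138 − 1 = 0.914%.

0.914%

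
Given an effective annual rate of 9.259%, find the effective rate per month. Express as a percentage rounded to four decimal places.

0.7407%

The per-month rate i satisfies (1 + i)^12 = 1 + 0.09259.
i = 1.09259^(1/12) − 1 = 0.0074065 = 0.7407%.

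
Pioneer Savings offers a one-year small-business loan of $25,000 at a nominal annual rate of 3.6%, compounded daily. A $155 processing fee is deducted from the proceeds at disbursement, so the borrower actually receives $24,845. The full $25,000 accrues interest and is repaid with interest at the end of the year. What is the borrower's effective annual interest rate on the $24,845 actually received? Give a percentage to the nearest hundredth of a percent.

Amount owed after one year: 25,000 × (1 + 0.036/365)^365 = 25,000 × 1.036654 = $25,916.35.
Effective rate on net proceeds: 25,916.35 / 24,845 − 1 = 0.043121 = 4.31%.

4.31%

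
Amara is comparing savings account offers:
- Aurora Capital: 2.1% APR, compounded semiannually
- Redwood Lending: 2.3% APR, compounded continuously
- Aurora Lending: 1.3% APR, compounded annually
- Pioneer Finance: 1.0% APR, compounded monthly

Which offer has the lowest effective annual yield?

Pioneer Finance

Aurora Capital: (1 + 0.021/2)^2 − 1 = 2.111%
Redwood Lending: e^0.023 − 1 = 2.327%
Aurora Lending: compounded annually, EAR = 1.300%
Pioneer Finance: (1 + 0.010/12)^12 − 1 = 1.005%
The lowest effective annual rate is Pioneer Finance at 1.005%.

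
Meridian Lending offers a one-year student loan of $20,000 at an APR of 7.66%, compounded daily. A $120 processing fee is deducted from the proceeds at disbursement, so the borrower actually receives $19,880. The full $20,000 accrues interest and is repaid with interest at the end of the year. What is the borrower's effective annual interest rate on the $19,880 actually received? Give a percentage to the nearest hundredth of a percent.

8.61%

Amount owed after one year: 20,000 × (1 + 0.0766/365)^365 = 20,000 × 1.079601 = $21,592.03.
Effective rate on net proceeds: 21,592.03 / 19,880 − 1 = 0.086118 = 8.61%.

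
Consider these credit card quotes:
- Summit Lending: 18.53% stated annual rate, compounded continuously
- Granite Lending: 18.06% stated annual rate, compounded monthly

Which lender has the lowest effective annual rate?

Summit Lending: e^0.1853 − 1 = 20.358%
Granite Lending: (1 + 0.1806/12)^12 − 1 = 19.633%
The lowest effective annual rate is Granite Lending at 19.633%.

Granite Lending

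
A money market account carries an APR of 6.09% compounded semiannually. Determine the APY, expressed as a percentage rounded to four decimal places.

EAR = (1 + 0.0609/2)^2 − 1.
= (1 + 0.030450)^2 − 1 = 1.061827 − 1 = 6.1827%.

6.1827%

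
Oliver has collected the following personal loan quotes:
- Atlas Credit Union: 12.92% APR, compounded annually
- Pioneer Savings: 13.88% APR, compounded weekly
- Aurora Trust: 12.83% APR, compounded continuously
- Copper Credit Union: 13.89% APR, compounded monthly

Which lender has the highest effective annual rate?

Atlas Credit Union: compounded annually, EAR = 12.920%
Pioneer Savings: (1 + 0.1388/52)^52 − 1 = 14.868%
Aurora Trust: e^0.1283 − 1 = 13.689%
Copper Credit Union: (1 + 0.1389/12)^12 − 1 = 14.809%
The highest effective annual rate is Pioneer Savings at 14.868%.

Pioneer Savings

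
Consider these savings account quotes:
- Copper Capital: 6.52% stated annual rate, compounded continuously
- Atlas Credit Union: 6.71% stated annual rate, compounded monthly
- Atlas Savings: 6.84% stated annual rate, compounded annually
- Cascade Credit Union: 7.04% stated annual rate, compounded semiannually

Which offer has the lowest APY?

Copper Capital: e^0.0652 − 1 = 6.737%
Atlas Credit Union: (1 + 0.0671/12)^12 − 1 = 6.920%
Atlas Savings: compounded annually, EAR = 6.840%
Cascade Credit Union: (1 + 0.0704/2)^2 − 1 = 7.164%
The lowest effective annual rate is Copper Capital at 6.737%.

Copper Capital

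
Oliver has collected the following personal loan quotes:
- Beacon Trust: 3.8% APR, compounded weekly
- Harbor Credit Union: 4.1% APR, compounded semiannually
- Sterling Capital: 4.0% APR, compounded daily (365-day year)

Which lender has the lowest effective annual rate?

Beacon Trust

Beacon Trust: (1 + 0.038/52)^52 − 1 = 3.872%
Harbor Credit Union: (1 + 0.041/2)^2 − 1 = 4.142%
Sterling Capital: (1 + 0.040/365)^365 − 1 = 4.081%
The lowest effective annual rate is Beacon Trust at 3.872%.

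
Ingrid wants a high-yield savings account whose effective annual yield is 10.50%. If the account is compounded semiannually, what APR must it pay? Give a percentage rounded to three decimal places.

(1 + r/2)^2 − 1 = 0.1050, so 1 + r/2 = 1.1050^(1/2).
r/2 = 0.051190, so r = 0.102380 = 10.238%.

10.238%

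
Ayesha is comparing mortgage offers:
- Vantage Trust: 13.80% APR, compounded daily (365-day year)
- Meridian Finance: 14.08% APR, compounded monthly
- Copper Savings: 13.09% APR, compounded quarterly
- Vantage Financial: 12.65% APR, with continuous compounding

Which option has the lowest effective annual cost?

Vantage Financial

Vantage Trust: (1 + 0.1380/365)^365 − 1 = 14.795%
Meridian Finance: (1 + 0.1408/12)^12 − 1 = 15.025%
Copper Savings: (1 + 0.1309/4)^4 − 1 = 13.747%
Vantage Financial: e^0.1265 − 1 = 13.485%
The lowest effective annual rate is Vantage Financial at 13.485%.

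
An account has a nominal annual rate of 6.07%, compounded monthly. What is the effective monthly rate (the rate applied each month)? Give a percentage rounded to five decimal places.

With a nominal annual rate compounded monthly, the periodic rate is the nominal rate divided by 12.
i = 0.0607 / 12 = 0.0050583 = 0.50583%.

0.50583%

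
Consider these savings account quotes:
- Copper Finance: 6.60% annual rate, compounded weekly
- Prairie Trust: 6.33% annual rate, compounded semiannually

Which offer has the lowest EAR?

Prairie Trust

Copper Finance: (1 + 0.0660/52)^52 − 1 = 6.818%
Prairie Trust: (1 + 0.0633/2)^2 − 1 = 6.430%
The lowest effective annual rate is Prairie Trust at 6.430%.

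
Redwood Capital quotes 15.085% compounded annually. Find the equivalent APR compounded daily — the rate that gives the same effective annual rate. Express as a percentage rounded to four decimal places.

Compounded annually, EAR = nominal = 0.150850.
Solve (1 + r/365)^365 = 1.150850: r/365 = 1.150850^(1/365) − 1 = 0.000385, so r = 0.140528 = 14.0528%.

14.0528%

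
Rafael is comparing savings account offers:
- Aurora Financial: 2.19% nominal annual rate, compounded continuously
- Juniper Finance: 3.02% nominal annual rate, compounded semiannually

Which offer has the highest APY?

Aurora Financial: e^0.0219 − 1 = 2.214%
Juniper Finance: (1 + 0.0302/2)^2 − 1 = 3.043%
The highest effective annual rate is Juniper Finance at 3.043%.

Juniper Finance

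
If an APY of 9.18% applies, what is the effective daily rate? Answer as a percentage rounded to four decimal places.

0.0241%

The per-day rate i satisfies (1 + i)^365 = 1 + 0.0918.
i = 1.0918^(1/365) − 1 = 0.0002407 = 0.0241%.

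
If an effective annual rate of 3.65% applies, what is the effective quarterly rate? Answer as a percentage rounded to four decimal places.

0.9003%

The per-quarter rate i satisfies (1 + i)^4 = 1 + 0.0365.
i = 1.0365^(1/4) − 1 = 0.0090027 = 0.9003%.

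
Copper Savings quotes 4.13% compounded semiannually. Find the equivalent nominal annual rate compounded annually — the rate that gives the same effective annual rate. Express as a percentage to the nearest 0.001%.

4.173%

EAR = (1 + 0.0413/2)^2 − 1 = 0.041726.
Compounded annually, the equivalent nominal rate is the EAR itself: 4.173%.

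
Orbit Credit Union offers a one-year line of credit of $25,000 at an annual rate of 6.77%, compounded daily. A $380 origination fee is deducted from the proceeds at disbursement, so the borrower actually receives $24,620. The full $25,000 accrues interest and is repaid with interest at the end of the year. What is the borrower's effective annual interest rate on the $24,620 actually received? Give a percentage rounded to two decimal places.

8.66%

Amount owed after one year: 25,000 × (1 + 0.0677/365)^365 = 25,000 × 1.070038 = $26,750.94.
Effective rate on net proceeds: 26,750.94 / 24,620 − 1 = 0.086553 = 8.66%.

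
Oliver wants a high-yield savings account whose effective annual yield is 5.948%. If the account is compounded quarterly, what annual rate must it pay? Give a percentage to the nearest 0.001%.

(1 + r/4)^4 − 1 = 0.05948, so 1 + r/4 = 1.05948^(1/4).
r/4 = 0.014549, so r = 0.058198 = 5.820%.

5.820%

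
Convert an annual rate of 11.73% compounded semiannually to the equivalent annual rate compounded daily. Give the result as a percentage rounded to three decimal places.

11.401%

EAR = (1 + 0.1173/2)^2 − 1 = 0.120740.
Solve (1 + r/365)^365 = 1.120740: r/365 = 1.120740^(1/365) − 1 = 0.000312, so r = 0.114007 = 11.401%.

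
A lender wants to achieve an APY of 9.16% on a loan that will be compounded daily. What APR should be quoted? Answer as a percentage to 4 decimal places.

(1 + r/365)^365 − 1 = 0.0916, so 1 + r/365 = 1.0916^(1/365).
r/365 = 0.000240, so r = 0.087655 = 8.7655%.

8.7655%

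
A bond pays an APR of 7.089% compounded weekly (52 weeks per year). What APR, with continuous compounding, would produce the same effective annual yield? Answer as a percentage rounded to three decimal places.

7.084%

EAR = (1 + 0.07089/52)^52 − 1 = 0.073411.
Equivalent continuous rate: r = ln(1 + 0.073411) = 0.070842 = 7.084%.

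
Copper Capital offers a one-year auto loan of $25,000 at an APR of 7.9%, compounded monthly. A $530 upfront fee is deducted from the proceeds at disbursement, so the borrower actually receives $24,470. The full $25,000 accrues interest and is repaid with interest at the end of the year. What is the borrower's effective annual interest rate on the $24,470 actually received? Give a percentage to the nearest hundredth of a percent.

10.54%

Amount owed after one year: 25,000 × (1 + 0.079/12)^12 = 25,000 × 1.081924 = $27,048.10.
Effective rate on net proceeds: 27,048.10 / 24,470 − 1 = 0.105358 = 10.54%.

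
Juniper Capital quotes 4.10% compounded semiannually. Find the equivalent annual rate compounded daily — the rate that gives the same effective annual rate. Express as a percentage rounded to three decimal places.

4.059%

EAR = (1 + 0.0410/2)^2 − 1 = 0.041420.
Solve (1 + r/365)^365 = 1.041420: r/365 = 1.041420^(1/365) − 1 = 0.000111, so r = 0.040588 = 4.059%.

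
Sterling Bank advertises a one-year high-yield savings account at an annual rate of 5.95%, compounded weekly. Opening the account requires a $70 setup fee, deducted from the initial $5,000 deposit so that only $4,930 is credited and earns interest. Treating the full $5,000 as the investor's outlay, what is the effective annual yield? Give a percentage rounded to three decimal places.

4.641%

Value after one year: 4,930 × (1 + 0.0595/52)^52 = 4,930 × 1.061270 = $5,232.06.
Effective yield on the $5,000 outlay: 5,232.06 / 5,000 − 1 = 0.046412 = 4.641%.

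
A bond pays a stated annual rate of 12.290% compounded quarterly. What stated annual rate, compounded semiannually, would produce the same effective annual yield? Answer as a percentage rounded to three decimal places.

12.479%

EAR = (1 + 0.12290/4)^4 − 1 = 0.128681.
Solve (1 + r/2)^2 = 1.128681: r/2 = 1.128681^(1/2) − 1 = 0.062394, so r = 0.124788 = 12.479%.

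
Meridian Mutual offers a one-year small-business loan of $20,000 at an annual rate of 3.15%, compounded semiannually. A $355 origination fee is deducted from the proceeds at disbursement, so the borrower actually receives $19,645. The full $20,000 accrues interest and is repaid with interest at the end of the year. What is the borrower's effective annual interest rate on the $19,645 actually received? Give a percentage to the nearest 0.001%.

Amount owed after one year: 20,000 × (1 + 0.0315/2)^2 = 20,000 × 1.031748 = $20,634.96.
Effective rate on net proceeds: 20,634.96 / 19,645 − 1 = 0.050393 = 5.039%.

5.039%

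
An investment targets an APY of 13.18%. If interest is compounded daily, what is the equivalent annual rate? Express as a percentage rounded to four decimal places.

12.3830%

(1 + r/365)^365 − 1 = 0.1318, so 1 + r/365 = 1.1318^(1/365).
r/365 = 0.000339, so r = 0.123830 = 12.3830%.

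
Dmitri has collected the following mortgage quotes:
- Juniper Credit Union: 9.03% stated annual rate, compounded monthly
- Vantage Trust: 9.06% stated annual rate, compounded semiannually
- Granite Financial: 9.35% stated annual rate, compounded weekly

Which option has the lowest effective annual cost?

Juniper Credit Union: (1 + 0.0903/12)^12 − 1 = 9.413%
Vantage Trust: (1 + 0.0906/2)^2 − 1 = 9.265%
Granite Financial: (1 + 0.0935/52)^52 − 1 = 9.792%
The lowest effective annual rate is Vantage Trust at 9.265%.

Vantage Trust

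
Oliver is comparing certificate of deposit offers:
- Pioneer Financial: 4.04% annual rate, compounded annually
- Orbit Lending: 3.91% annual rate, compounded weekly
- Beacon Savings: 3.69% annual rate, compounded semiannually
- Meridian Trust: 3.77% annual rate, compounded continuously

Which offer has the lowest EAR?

Pioneer Financial: compounded annually, EAR = 4.040%
Orbit Lending: (1 + 0.0391/52)^52 − 1 = 3.986%
Beacon Savings: (1 + 0.0369/2)^2 − 1 = 3.724%
Meridian Trust: e^0.0377 − 1 = 3.842%
The lowest effective annual rate is Beacon Savings at 3.724%.

Beacon Savings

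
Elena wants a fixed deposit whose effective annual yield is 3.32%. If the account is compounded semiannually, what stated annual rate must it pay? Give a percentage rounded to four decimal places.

(1 + r/2)^2 − 1 = 0.0332, so 1 + r/2 = 1.0332^(1/2).
r/2 = 0.016464, so r = 0.032929 = 3.2929%.

3.2929%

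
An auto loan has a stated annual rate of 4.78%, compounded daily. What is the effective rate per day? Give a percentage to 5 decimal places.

0.01310%

With a nominal annual rate compounded daily, the periodic rate is the nominal rate divided by 365.
i = 0.0478 / 365 = 0.0001310 = 0.01310%.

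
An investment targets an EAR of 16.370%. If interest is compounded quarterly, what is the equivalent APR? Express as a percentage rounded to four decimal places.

(1 + r/4)^4 − 1 = 0.16370, so 1 + r/4 = 1.16370^(1/4).
r/4 = 0.038629, so r = 0.154514 = 15.4514%.

15.4514%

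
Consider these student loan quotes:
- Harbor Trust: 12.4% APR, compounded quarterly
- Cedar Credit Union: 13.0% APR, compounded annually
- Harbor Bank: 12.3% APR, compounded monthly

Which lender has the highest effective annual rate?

Harbor Trust: (1 + 0.124/4)^4 − 1 = 12.989%
Cedar Credit Union: compounded annually, EAR = 13.000%
Harbor Bank: (1 + 0.123/12)^12 − 1 = 13.018%
The highest effective annual rate is Harbor Bank at 13.018%.

Harbor Bank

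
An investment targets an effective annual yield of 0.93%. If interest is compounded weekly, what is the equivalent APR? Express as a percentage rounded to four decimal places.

(1 + r/52)^52 − 1 = 0.0093, so 1 + r/52 = 1.0093^(1/52).
r/52 = 0.000178, so r = 0.009258 = 0.9258%.

0.9258%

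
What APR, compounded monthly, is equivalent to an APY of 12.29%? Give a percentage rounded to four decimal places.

(1 + r/12)^12 − 1 = 0.1229, so 1 + r/12 = 1.1229^(1/12).
r/12 = 0.009706, so r = 0.116476 = 11.6476%.

11.6476%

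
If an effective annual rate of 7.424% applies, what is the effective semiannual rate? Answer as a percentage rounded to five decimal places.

The per-half-year rate i satisfies (1 + i)^2 = 1 + 0.07424.
i = 1.07424^(1/2) − 1 = 0.0364555 = 3.64555%.

3.64555%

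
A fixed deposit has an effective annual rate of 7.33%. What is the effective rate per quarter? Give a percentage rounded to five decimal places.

The per-quarter rate i satisfies (1 + i)^4 = 1 + 0.0733.
i = 1.0733^(1/4) − 1 = 0.0178418 = 1.78418%.

1.78418%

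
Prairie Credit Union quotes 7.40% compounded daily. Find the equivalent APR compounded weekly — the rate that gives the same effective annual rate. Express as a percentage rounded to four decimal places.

EAR = (1 + 0.0740/365)^365 − 1 = 0.076799.
Solve (1 + r/52)^52 = 1.076799: r/52 = 1.076799^(1/52) − 1 = 0.001424, so r = 0.074045 = 7.4045%.

7.4045%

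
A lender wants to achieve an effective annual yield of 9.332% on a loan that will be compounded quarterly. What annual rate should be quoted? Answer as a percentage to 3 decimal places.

(1 + r/4)^4 − 1 = 0.09332, so 1 + r/4 = 1.09332^(1/4).
r/4 = 0.022555, so r = 0.090221 = 9.022%.

9.022%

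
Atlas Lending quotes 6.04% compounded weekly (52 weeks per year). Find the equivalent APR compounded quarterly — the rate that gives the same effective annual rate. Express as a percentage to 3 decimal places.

EAR = (1 + 0.0604/52)^52 − 1 = 0.062224.
Solve (1 + r/4)^4 = 1.062224: r/4 = 1.062224^(1/4) − 1 = 0.015206, so r = 0.060823 = 6.082%.

6.082%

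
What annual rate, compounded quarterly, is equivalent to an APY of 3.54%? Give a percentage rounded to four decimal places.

(1 + r/4)^4 − 1 = 0.0354, so 1 + r/4 = 1.0354^(1/4).
r/4 = 0.008735, so r = 0.034940 = 3.4940%.

3.4940%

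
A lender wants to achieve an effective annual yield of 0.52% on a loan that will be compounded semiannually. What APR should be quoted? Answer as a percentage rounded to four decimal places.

(1 + r/2)^2 − 1 = 0.0052, so 1 + r/2 = 1.0052^(1/2).
r/2 = 0.002597, so r = 0.005193 = 0.5193%.

0.5193%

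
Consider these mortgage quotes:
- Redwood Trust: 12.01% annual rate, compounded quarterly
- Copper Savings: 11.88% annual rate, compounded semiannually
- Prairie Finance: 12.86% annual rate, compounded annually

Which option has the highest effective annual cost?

Prairie Finance

Redwood Trust: (1 + 0.1201/4)^4 − 1 = 12.562%
Copper Savings: (1 + 0.1188/2)^2 − 1 = 12.233%
Prairie Finance: compounded annually, EAR = 12.860%
The highest effective annual rate is Prairie Finance at 12.860%.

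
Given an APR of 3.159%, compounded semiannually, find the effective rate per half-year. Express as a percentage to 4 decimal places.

1.5795%

With a nominal annual rate compounded semiannually, the periodic rate is the nominal rate divided by 2.
i = 0.03159 / 2 = 0.0157950 = 1.5795%.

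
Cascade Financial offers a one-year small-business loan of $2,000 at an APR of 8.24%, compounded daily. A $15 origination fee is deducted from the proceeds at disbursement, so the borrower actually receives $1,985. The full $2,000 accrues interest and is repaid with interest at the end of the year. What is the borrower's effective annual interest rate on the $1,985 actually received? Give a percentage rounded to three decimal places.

9.409%

Amount owed after one year: 2,000 × (1 + 0.0824/365)^365 = 2,000 × 1.085880 = $2,171.76.
Effective rate on net proceeds: 2,171.76 / 1,985 − 1 = 0.094086 = 9.409%.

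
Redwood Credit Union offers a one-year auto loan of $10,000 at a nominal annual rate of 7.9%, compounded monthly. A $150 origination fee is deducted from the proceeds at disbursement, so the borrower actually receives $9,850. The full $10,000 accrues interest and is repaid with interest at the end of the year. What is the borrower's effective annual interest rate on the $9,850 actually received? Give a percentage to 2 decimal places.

Amount owed after one year: 10,000 × (1 + 0.079/12)^12 = 10,000 × 1.081924 = $10,819.24.
Effective rate on net proceeds: 10,819.24 / 9,850 − 1 = 0.098400 = 9.84%.

9.84%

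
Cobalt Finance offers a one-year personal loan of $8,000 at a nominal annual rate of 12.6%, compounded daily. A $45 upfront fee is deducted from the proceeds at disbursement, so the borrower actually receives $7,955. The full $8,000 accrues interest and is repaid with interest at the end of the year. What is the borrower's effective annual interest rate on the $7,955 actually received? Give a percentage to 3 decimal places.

14.067%

Amount owed after one year: 8,000 × (1 + 0.126/365)^365 = 8,000 × 1.134258 = $9,074.06.
Effective rate on net proceeds: 9,074.06 / 7,955 − 1 = 0.140674 = 14.067%.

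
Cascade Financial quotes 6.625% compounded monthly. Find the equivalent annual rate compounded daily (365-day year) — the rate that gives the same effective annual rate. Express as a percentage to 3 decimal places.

6.607%

EAR = (1 + 0.06625/12)^12 − 1 = 0.068299.
Solve (1 + r/365)^365 = 1.068299: r/365 = 1.068299^(1/365) − 1 = 0.000181, so r = 0.066074 = 6.607%.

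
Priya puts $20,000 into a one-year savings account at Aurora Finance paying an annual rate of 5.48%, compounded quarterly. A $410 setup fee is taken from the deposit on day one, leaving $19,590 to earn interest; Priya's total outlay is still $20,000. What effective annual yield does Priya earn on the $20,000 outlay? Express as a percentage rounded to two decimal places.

3.43%

Value after one year: 19,590 × (1 + 0.0548/4)^4 = 19,590 × 1.055936 = $20,685.80.
Effective yield on the $20,000 outlay: 20,685.80 / 20,000 − 1 = 0.034290 = 3.43%.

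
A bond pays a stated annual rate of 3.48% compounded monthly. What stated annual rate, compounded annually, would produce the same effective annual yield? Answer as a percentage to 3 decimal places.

3.536%

EAR = (1 + 0.0348/12)^12 − 1 = 0.035360.
Compounded annually, the equivalent nominal rate is the EAR itself: 3.536%.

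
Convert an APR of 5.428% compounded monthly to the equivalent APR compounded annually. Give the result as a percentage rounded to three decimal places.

5.565%

EAR = (1 + 0.05428/12)^12 − 1 = 0.055651.
Compounded annually, the equivalent nominal rate is the EAR itself: 5.565%.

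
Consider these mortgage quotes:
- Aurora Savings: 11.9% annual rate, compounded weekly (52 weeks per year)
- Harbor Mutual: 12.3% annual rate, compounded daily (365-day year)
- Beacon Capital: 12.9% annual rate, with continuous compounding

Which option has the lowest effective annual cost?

Aurora Savings: (1 + 0.119/52)^52 − 1 = 12.622%
Harbor Mutual: (1 + 0.123/365)^365 − 1 = 13.086%
Beacon Capital: e^0.129 − 1 = 13.769%
The lowest effective annual rate is Aurora Savings at 12.622%.

Aurora Savings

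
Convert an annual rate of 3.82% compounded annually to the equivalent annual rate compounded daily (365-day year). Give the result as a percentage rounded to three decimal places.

3.749%

Compounded annually, EAR = nominal = 0.038200.
Solve (1 + r/365)^365 = 1.038200: r/365 = 1.038200^(1/365) − 1 = 0.000103, so r = 0.037490 = 3.749%.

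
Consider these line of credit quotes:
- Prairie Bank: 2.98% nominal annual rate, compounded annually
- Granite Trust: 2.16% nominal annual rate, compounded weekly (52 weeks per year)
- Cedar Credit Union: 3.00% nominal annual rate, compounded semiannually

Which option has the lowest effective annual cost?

Prairie Bank: compounded annually, EAR = 2.980%
Granite Trust: (1 + 0.0216/52)^52 − 1 = 2.183%
Cedar Credit Union: (1 + 0.0300/2)^2 − 1 = 3.022%
The lowest effective annual rate is Granite Trust at 2.183%.

Granite Trust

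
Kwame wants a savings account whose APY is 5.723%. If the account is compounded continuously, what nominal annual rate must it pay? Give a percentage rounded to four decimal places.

5.5652%

Continuous: nominal r satisfies e^r − 1 = 0.05723.
r = ln(1 + 0.05723) = ln(1.05723) = 0.055652 = 5.5652%.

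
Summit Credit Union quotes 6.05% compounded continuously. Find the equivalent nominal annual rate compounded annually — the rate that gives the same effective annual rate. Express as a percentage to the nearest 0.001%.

EAR under continuous compounding: e^0.0605 − 1 = 0.062368.
Compounded annually, the equivalent nominal rate is the EAR itself: 6.237%.

6.237%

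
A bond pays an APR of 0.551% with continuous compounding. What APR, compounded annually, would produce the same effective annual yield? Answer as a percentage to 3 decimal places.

0.553%

EAR under continuous compounding: e^0.00551 − 1 = 0.005525.
Compounded annually, the equivalent nominal rate is the EAR itself: 0.553%.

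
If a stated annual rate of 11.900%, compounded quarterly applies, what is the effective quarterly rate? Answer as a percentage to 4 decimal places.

2.9750%

With a nominal annual rate compounded quarterly, the periodic rate is the nominal rate divided by 4.
i = 0.11900 / 4 = 0.0297500 = 2.9750%.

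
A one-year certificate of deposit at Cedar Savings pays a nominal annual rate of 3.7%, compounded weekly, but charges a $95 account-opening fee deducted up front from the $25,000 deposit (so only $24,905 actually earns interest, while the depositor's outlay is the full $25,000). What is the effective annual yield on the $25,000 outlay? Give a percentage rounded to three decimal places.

Value after one year: 24,905 × (1 + 0.037/52)^52 = 24,905 × 1.037679 = $25,843.40.
Effective yield on the $25,000 outlay: 25,843.40 / 25,000 − 1 = 0.033736 = 3.374%.

3.374%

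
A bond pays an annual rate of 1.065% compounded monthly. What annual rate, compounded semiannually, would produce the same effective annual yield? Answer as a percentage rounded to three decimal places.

EAR = (1 + 0.01065/12)^12 − 1 = 0.010702.
Solve (1 + r/2)^2 = 1.010702: r/2 = 1.010702^(1/2) − 1 = 0.005337, so r = 0.010674 = 1.067%.

1.067%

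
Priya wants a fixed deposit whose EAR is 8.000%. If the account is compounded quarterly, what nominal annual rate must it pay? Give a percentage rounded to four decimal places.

(1 + r/4)^4 − 1 = 0.08000, so 1 + r/4 = 1.08000^(1/4).
r/4 = 0.019427, so r = 0.077706 = 7.7706%.

7.7706%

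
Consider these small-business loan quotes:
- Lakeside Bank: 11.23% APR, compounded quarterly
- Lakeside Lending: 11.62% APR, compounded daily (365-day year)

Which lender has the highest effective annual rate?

Lakeside Bank: (1 + 0.1123/4)^4 − 1 = 11.712%
Lakeside Lending: (1 + 0.1162/365)^365 − 1 = 12.320%
The highest effective annual rate is Lakeside Lending at 12.320%.

Lakeside Lending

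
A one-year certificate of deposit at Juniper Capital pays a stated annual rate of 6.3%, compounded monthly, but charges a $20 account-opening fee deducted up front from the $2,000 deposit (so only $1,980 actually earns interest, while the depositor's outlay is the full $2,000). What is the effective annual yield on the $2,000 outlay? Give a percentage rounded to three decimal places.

5.420%

Value after one year: 1,980 × (1 + 0.063/12)^12 = 1,980 × 1.064851 = $2,108.41.
Effective yield on the $2,000 outlay: 2,108.41 / 2,000 − 1 = 0.054203 = 5.420%.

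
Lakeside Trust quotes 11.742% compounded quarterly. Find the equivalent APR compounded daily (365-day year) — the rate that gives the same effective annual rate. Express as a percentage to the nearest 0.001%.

EAR = (1 + 0.11742/4)^4 − 1 = 0.122692.
Solve (1 + r/365)^365 = 1.122692: r/365 = 1.122692^(1/365) − 1 = 0.000317, so r = 0.115748 = 11.575%.

11.575%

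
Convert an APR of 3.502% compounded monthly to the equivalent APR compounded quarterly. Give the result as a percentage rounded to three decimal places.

EAR = (1 + 0.03502/12)^12 − 1 = 0.035588.
Solve (1 + r/4)^4 = 1.035588: r/4 = 1.035588^(1/4) − 1 = 0.008781, so r = 0.035122 = 3.512%.

3.512%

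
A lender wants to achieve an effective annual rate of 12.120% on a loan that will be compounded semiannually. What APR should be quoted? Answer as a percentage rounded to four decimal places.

11.7735%

(1 + r/2)^2 − 1 = 0.12120, so 1 + r/2 = 1.12120^(1/2).
r/2 = 0.058867, so r = 0.117735 = 11.7735%.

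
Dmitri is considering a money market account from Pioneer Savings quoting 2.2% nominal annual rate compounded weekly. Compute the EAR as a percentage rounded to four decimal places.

EAR = (1 + 0.022/52)^52 − 1.
= 1.022239 − 1 = 2.2239%.

2.2239%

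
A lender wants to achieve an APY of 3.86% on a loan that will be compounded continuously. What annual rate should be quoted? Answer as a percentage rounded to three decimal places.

3.787%

Continuous: nominal r satisfies e^r − 1 = 0.0386.
r = ln(1 + 0.0386) = ln(1.0386) = 0.037874 = 3.787%.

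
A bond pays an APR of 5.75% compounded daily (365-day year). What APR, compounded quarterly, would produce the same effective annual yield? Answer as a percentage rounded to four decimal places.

EAR = (1 + 0.0575/365)^365 − 1 = 0.059180.
Solve (1 + r/4)^4 = 1.059180: r/4 = 1.059180^(1/4) − 1 = 0.014478, so r = 0.057911 = 5.7911%.

5.7911%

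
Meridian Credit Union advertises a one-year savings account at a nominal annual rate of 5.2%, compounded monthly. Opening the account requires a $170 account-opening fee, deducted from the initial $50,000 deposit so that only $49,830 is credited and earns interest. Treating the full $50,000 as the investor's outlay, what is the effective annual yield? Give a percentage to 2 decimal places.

4.97%

Value after one year: 49,830 × (1 + 0.052/12)^12 = 49,830 × 1.053257 = $52,483.82.
Effective yield on the $50,000 outlay: 52,483.82 / 50,000 − 1 = 0.049676 = 4.97%.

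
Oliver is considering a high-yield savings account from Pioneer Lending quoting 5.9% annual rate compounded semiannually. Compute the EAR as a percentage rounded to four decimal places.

5.9870%

EAR = (1 + 0.059/2)^2 − 1.
= 1.059870 − 1 = 5.9870%.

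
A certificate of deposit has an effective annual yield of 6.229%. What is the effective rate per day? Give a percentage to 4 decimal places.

The per-day rate i satisfies (1 + i)^365 = 1 + 0.06229.
i = 1.06229^(1/365) − 1 = 0.0001656 = 0.0166%.

0.0166%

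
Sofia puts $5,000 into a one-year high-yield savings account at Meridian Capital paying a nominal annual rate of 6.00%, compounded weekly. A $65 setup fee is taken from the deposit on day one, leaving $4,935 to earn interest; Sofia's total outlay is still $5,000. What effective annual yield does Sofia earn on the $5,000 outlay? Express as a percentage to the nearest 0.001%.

Value after one year: 4,935 × (1 + 0.0600/52)^52 = 4,935 × 1.061800 = $5,239.98.
Effective yield on the $5,000 outlay: 5,239.98 / 5,000 − 1 = 0.047996 = 4.800%.

4.800%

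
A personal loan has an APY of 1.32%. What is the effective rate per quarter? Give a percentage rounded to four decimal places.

0.3284%

The per-quarter rate i satisfies (1 + i)^4 = 1 + 0.0132.
i = 1.0132^(1/4) − 1 = 0.0032838 = 0.3284%.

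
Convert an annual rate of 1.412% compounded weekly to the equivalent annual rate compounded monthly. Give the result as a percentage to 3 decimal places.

EAR = (1 + 0.01412/52)^52 − 1 = 0.014218.
Solve (1 + r/12)^12 = 1.014218: r/12 = 1.014218^(1/12) − 1 = 0.001177, so r = 0.014126 = 1.413%.

1.413%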